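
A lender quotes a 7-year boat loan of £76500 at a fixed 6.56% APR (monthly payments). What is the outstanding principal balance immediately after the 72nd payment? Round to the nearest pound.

With monthly rate i = 6.56%/12 = 0.0054667, the balance after k of n payments is P · [(1+i)^n − (1+i)^k] / [(1+i)^n − 1].
(1+0.0054667)^84 = 1.58082903 and (1+0.0054667)^72 = 1.48071942, so the balance is 76,500 × (1.58082903 − 1.48071942) / (1.58082903 − 1) = £13,185.27.

£13,185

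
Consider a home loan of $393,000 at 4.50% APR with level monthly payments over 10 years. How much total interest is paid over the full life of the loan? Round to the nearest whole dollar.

Monthly rate = 4.5%/12 = 0.0037500; payment = 393,000 × 0.0037500 / (1 − (1+0.0037500)^−120) = $4,072.99.
Total paid = 120 × $4,072.99 = $488,758.80; interest = $488,758.80 − $393,000 = $95,758.80.

$95,759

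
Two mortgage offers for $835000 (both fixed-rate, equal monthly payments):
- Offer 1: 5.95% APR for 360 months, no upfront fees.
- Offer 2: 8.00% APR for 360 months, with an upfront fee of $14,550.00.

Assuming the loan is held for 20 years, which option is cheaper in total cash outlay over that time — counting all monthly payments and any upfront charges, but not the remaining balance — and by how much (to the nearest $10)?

Offer 1 by $289,950

Offer 1: at 5.95% the monthly rate is 0.0049583, so the payment is 835,000 × 0.0049583 / (1 − 1.0049583^−360) = $4,979.44.
Offer 2: at 8.00% the monthly rate is 0.0066667, so the payment is 835,000 × 0.0066667 / (1 − 1.0066667^−360) = $6,126.93.
Over 240 months: Offer 1 costs 240 × $4,979.44 = $1,195,065.60; Offer 2 costs 240 × $6,126.93 + $14,550.00 = $1,485,013.20.
Offer 1 is cheaper by $1,485,013.20 − $1,195,065.60 = $289,947.60.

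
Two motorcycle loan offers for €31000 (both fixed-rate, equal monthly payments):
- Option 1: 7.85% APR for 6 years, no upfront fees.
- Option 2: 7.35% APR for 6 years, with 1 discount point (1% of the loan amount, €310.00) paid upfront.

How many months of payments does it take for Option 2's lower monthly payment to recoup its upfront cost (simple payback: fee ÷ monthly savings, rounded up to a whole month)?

42 months

Option 1: at 7.85% the monthly rate is 0.0065417, so the payment is 31,000 × 0.0065417 / (1 − 1.0065417^−72) = €541.26.
Option 2: monthly rate = 7.35%/12 = 0.0061250; payment = 31,000 × 0.0061250 / (1 − (1+0.0061250)^−72) = €533.74.
Monthly savings = €541.26 − €533.74 = €7.52.
Break-even = €310.00 / €7.52 = 41.22 → 42 months.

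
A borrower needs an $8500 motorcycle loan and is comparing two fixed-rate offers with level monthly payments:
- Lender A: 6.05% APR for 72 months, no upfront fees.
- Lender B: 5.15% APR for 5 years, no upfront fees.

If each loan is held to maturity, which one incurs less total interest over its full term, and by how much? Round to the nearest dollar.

Lender A: monthly rate = 6.05%/12 = 0.0050417; payment = 8,500 × 0.0050417 / (1 − (1+0.0050417)^−72) = $141.07.
Total interest on Lender A = 72 × $141.07 − $8,500 = $1,657.04.
Lender B: at 5.15% the monthly rate is 0.0042917, so the payment is 8,500 × 0.0042917 / (1 − 1.0042917^−60) = $160.99.
Total interest on Lender B = 60 × $160.99 − $8,500 = $1,159.40.
Lender B is lower by $497.64.

Lender B by $498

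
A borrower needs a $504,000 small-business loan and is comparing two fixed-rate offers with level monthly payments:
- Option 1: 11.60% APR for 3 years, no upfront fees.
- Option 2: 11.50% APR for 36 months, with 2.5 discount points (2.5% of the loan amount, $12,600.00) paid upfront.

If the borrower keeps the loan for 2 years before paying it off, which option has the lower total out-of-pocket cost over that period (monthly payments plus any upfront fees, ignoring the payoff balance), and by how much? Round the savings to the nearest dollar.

Option 1: monthly rate = 11.6%/12 = 0.0096667; payment = 504,000 × 0.0096667 / (1 − (1+0.0096667)^−36) = $16,643.89.
Option 2: monthly rate = 11.5%/12 = 0.0095833; payment = 504,000 × 0.0095833 / (1 − (1+0.0095833)^−36) = $16,619.91.
Over 24 months: Option 1 costs 24 × $16,643.89 = $399,453.36; Option 2 costs 24 × $16,619.91 + $12,600.00 = $411,477.84.
Option 1 is cheaper by $411,477.84 − $399,453.36 = $12,024.48.

Option 1 by $12,024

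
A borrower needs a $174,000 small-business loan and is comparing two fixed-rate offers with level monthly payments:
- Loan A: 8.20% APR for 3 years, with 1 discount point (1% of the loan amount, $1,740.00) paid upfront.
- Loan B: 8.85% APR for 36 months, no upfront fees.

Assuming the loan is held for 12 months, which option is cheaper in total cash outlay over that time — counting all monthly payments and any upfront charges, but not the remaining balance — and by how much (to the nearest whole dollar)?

Loan B by $1,111

Loan A: monthly rate = 8.2%/12 = 0.0068333; payment = 174,000 × 0.0068333 / (1 − (1+0.0068333)^−36) = $5,468.60.
Loan B: monthly rate = 8.85%/12 = 0.0073750; payment = 174,000 × 0.0073750 / (1 − (1+0.0073750)^−36) = $5,521.01.
Over 12 months: Loan A costs 12 × $5,468.60 + $1,740.00 = $67,363.20; Loan B costs 12 × $5,521.01 = $66,252.12.
Loan B is cheaper by $67,363.20 − $66,252.12 = $1,111.08.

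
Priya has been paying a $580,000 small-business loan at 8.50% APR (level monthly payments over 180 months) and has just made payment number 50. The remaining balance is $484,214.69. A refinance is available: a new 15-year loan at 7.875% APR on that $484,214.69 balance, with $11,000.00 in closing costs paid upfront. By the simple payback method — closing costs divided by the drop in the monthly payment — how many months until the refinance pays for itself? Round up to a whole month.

Current payment = 580,000 × 8.5%/12 / (1 − (1+0.0070833)^−180) = $5,711.49.
Refinanced payment = 484,214.69 × 0.0065625 / (1 − (1+0.0065625)^−180) = $4,592.53.
Monthly savings = $5,711.49 − $4,592.53 = $1,118.96.
Break-even = $11,000.00 / $1,118.96 = 9.83 → 10 months.

10 months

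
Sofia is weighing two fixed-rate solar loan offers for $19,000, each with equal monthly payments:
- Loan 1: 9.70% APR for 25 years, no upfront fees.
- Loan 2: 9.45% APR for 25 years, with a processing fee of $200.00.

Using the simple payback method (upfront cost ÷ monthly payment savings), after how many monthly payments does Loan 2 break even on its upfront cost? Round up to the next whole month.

Loan 1: monthly rate = 9.7%/12 = 0.0080833; payment = 19,000 × 0.0080833 / (1 − (1+0.0080833)^−300) = $168.65.
Loan 2: at 9.45% the monthly rate is 0.0078750, so the payment is 19,000 × 0.0078750 / (1 − 1.0078750^−300) = $165.34.
Monthly savings = $168.65 − $165.34 = $3.31.
Break-even = $200.00 / $3.31 = 60.42 → 61 months.

61 months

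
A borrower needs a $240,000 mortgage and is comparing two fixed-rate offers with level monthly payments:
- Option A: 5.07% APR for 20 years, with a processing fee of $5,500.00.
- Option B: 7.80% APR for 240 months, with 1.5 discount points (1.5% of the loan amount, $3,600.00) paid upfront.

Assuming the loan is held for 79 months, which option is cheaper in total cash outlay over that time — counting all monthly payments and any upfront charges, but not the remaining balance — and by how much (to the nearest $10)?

Option A: at 5.07% the monthly rate is 0.0042250, so the payment is 240,000 × 0.0042250 / (1 − 1.0042250^−240) = $1,593.19.
Option B: monthly rate = 7.8%/12 = 0.0065000; payment = 240,000 × 0.0065000 / (1 − (1+0.0065000)^−240) = $1,977.69.
Over 79 months: Option A costs 79 × $1,593.19 + $5,500.00 = $131,362.01; Option B costs 79 × $1,977.69 + $3,600.00 = $159,837.51.
Option A is cheaper by $159,837.51 − $131,362.01 = $28,475.50.

Option A by $28,480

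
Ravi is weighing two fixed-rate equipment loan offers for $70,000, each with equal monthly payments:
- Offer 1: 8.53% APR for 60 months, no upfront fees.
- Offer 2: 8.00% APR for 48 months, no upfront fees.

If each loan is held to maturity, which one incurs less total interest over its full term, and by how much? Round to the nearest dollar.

Offer 1: at 8.53% the monthly rate is 0.0071083, so the payment is 70,000 × 0.0071083 / (1 − 1.0071083^−60) = $1,437.17.
Total interest on Offer 1 = 60 × $1,437.17 − $70,000 = $16,230.20.
Offer 2: monthly rate = 8%/12 = 0.0066667; payment = 70,000 × 0.0066667 / (1 − (1+0.0066667)^−48) = $1,708.90.
Total interest on Offer 2 = 48 × $1,708.90 − $70,000 = $12,027.20.
Offer 2 is lower by $4,203.00.

Offer 2 by $4,203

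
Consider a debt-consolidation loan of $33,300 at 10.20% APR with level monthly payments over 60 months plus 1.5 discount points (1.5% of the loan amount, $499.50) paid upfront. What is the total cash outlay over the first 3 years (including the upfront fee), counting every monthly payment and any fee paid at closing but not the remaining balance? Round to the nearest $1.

Monthly rate = 10.2%/12 = 0.0085000; payment = 33,300 × 0.0085000 / (1 − (1+0.0085000)^−60) = $710.81.
Total outlay = 36 × $710.81 + $499.50 = $26,088.66.

$26,089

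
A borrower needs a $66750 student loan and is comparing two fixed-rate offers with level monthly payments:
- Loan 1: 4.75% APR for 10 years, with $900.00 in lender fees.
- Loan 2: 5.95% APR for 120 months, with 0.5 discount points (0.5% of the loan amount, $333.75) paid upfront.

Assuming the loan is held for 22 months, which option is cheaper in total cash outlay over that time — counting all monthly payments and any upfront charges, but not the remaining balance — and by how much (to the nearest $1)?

Loan 1: at 4.75% the monthly rate is 0.0039583, so the payment is 66,750 × 0.0039583 / (1 − 1.0039583^−120) = $699.86.
Loan 2: monthly rate = 5.95%/12 = 0.0049583; payment = 66,750 × 0.0049583 / (1 − (1+0.0049583)^−120) = $739.39.
Over 22 months: Loan 1 costs 22 × $699.86 + $900.00 = $16,296.92; Loan 2 costs 22 × $739.39 + $333.75 = $16,600.33.
Loan 1 is cheaper by $16,600.33 − $16,296.92 = $303.41.

Loan 1 by $303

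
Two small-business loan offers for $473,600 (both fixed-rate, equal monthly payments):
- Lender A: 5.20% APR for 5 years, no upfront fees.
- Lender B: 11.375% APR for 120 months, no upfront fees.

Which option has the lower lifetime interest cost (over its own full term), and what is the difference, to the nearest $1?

Lender A: monthly rate = 5.2%/12 = 0.0043333; payment = 473,600 × 0.0043333 / (1 − (1+0.0043333)^−60) = $8,980.88.
Total interest on Lender A = 60 × $8,980.88 − $473,600 = $65,252.80.
Lender B: at 11.375% the monthly rate is 0.0094792, so the payment is 473,600 × 0.0094792 / (1 − 1.0094792^−120) = $6,624.78.
Total interest on Lender B = 120 × $6,624.78 − $473,600 = $321,373.60.
Lender A is lower by $256,120.80.

Lender A by $256,121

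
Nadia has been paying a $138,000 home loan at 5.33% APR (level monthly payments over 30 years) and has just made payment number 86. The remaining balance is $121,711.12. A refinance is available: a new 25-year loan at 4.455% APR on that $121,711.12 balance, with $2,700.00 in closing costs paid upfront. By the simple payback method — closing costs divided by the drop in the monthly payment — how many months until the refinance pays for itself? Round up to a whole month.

Current payment = 138,000 × 5.33%/12 / (1 − (1+0.0044417)^−360) = $768.89.
Refinanced payment = 121,711.12 × 0.0037125 / (1 − (1+0.0037125)^−300) = $673.40.
Monthly savings = $768.89 − $673.40 = $95.49.
Break-even = $2,700.00 / $95.49 = 28.28 → 29 months.

29 months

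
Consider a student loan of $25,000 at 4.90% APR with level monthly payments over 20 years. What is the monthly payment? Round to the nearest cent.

At 4.90% the monthly rate is 0.0040833, so the payment is 25,000 × 0.0040833 / (1 − 1.0040833^−240) = $163.61.

$163.61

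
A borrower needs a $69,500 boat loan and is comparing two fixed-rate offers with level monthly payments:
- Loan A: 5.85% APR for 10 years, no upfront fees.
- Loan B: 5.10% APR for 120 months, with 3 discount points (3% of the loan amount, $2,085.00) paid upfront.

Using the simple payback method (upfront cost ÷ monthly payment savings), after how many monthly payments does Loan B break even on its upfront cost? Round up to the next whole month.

Loan A: at 5.85% the monthly rate is 0.0048750, so the payment is 69,500 × 0.0048750 / (1 − 1.0048750^−120) = $766.37.
Loan B: monthly rate = 5.1%/12 = 0.0042500; payment = 69,500 × 0.0042500 / (1 − (1+0.0042500)^−120) = $740.56.
Monthly savings = $766.37 − $740.56 = $25.81.
Break-even = $2,085.00 / $25.81 = 80.78 → 81 months.

81 months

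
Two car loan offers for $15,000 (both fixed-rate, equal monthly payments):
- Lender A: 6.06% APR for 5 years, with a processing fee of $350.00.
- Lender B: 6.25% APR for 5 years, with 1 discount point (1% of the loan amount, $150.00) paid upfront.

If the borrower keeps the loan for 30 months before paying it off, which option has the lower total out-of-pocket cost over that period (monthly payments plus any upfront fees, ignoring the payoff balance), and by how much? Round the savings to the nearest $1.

Lender B by $160

Lender A: monthly rate = 6.06%/12 = 0.0050500; payment = 15,000 × 0.0050500 / (1 − (1+0.0050500)^−60) = $290.41.
Lender B: monthly rate = 6.25%/12 = 0.0052083; payment = 15,000 × 0.0052083 / (1 − (1+0.0052083)^−60) = $291.74.
Over 30 months: Lender A costs 30 × $290.41 + $350.00 = $9,062.30; Lender B costs 30 × $291.74 + $150.00 = $8,902.20.
Lender B is cheaper by $9,062.30 − $8,902.20 = $160.10.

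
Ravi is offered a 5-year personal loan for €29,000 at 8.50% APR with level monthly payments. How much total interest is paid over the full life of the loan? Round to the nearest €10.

€6,700

Monthly rate = 8.5%/12 = 0.0070833; payment = 29,000 × 0.0070833 / (1 − (1+0.0070833)^−60) = €594.98.
Total paid = 60 × €594.98 = €35,698.80; interest = €35,698.80 − €29,000 = €6,698.80.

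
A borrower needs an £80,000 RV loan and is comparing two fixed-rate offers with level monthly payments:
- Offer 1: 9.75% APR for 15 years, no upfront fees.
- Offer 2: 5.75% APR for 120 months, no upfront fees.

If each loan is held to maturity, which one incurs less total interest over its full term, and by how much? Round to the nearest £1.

Offer 1: at 9.75% the monthly rate is 0.0081250, so the payment is 80,000 × 0.0081250 / (1 − 1.0081250^−180) = £847.49.
Total interest on Offer 1 = 180 × £847.49 − £80,000 = £72,548.20.
Offer 2: at 5.75% the monthly rate is 0.0047917, so the payment is 80,000 × 0.0047917 / (1 − 1.0047917^−120) = £878.15.
Total interest on Offer 2 = 120 × £878.15 − £80,000 = £25,378.00.
Offer 2 is lower by £47,170.20.

Offer 2 by £47,170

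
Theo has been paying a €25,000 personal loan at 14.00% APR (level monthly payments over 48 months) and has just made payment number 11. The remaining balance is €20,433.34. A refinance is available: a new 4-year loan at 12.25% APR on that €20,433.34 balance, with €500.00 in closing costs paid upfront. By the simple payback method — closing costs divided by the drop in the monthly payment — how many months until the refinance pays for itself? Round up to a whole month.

4 months

Current payment = 25,000 × 14%/12 / (1 − (1+0.0116667)^−48) = €683.16.
Refinanced payment = 20,433.34 × 0.0102083 / (1 − (1+0.0102083)^−48) = €540.60.
Monthly savings = €683.16 − €540.60 = €142.56.
Break-even = €500.00 / €142.56 = 3.51 → 4 months.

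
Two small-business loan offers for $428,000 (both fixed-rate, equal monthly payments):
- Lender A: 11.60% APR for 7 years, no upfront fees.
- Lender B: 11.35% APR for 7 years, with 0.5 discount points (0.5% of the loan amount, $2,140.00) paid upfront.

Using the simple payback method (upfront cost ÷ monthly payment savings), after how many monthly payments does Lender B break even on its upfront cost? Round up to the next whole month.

Lender A: at 11.60% the monthly rate is 0.0096667, so the payment is 428,000 × 0.0096667 / (1 − 1.0096667^−84) = $7,464.12.
Lender B: at 11.35% the monthly rate is 0.0094583, so the payment is 428,000 × 0.0094583 / (1 − 1.0094583^−84) = $7,407.40.
Monthly savings = $7,464.12 − $7,407.40 = $56.72.
Break-even = $2,140.00 / $56.72 = 37.73 → 38 months.

38 months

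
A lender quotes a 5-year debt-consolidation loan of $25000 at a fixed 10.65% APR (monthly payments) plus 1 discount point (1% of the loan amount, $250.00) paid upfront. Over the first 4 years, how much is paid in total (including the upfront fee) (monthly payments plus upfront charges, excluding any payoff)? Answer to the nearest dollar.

Monthly rate = 10.65%/12 = 0.0088750; payment = 25,000 × 0.0088750 / (1 − (1+0.0088750)^−60) = $539.21.
Total outlay = 48 × $539.21 + $250.00 = $26,132.08.

$26,132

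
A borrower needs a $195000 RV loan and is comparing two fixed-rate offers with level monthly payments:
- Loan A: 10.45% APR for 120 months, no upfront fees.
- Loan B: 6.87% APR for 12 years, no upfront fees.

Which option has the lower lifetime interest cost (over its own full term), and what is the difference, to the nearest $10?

Loan B by $28,270

Loan A: at 10.45% the monthly rate is 0.0087083, so the payment is 195,000 × 0.0087083 / (1 − 1.0087083^−120) = $2,625.78.
Total interest on Loan A = 120 × $2,625.78 − $195,000 = $120,093.60.
Loan B: at 6.87% the monthly rate is 0.0057250, so the payment is 195,000 × 0.0057250 / (1 − 1.0057250^−144) = $1,991.86.
Total interest on Loan B = 144 × $1,991.86 − $195,000 = $91,827.84.
Loan B is lower by $28,265.76.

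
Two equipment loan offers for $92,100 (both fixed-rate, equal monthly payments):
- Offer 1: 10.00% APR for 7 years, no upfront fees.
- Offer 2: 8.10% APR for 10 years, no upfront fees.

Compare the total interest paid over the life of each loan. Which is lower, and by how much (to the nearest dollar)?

Offer 1: at 10.00% the monthly rate is 0.0083333, so the payment is 92,100 × 0.0083333 / (1 − 1.0083333^−84) = $1,528.97.
Total interest on Offer 1 = 84 × $1,528.97 − $92,100 = $36,333.48.
Offer 2: monthly rate = 8.1%/12 = 0.0067500; payment = 92,100 × 0.0067500 / (1 − (1+0.0067500)^−120) = $1,122.30.
Total interest on Offer 2 = 120 × $1,122.30 − $92,100 = $42,576.00.
Offer 1 is lower by $6,242.52.

Offer 1 by $6,243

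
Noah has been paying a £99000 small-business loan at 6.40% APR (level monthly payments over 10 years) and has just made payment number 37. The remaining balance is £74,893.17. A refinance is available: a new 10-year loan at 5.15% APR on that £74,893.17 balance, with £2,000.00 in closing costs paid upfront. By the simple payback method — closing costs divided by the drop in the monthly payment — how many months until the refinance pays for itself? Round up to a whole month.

Current payment = 99,000 × 6.4%/12 / (1 − (1+0.0053333)^−120) = £1,119.09.
Refinanced payment = 74,893.17 × 0.0042917 / (1 − (1+0.0042917)^−120) = £799.86.
Monthly savings = £1,119.09 − £799.86 = £319.23.
Break-even = £2,000.00 / £319.23 = 6.27 → 7 months.

7 months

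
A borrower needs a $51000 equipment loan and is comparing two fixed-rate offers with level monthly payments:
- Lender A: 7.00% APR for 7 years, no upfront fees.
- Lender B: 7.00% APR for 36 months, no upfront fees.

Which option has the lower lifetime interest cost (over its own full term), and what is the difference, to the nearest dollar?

Lender A: monthly rate = 7%/12 = 0.0058333; payment = 51,000 × 0.0058333 / (1 − (1+0.0058333)^−84) = $769.73.
Total interest on Lender A = 84 × $769.73 − $51,000 = $13,657.32.
Lender B: monthly rate = 7%/12 = 0.0058333; payment = 51,000 × 0.0058333 / (1 − (1+0.0058333)^−36) = $1,574.73.
Total interest on Lender B = 36 × $1,574.73 − $51,000 = $5,690.28.
Lender B is lower by $7,967.04.

Lender B by $7,967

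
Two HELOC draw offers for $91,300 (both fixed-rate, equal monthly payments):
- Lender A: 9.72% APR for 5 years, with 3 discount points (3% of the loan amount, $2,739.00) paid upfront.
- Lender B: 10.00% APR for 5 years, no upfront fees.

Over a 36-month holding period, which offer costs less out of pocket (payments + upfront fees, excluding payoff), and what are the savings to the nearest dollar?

Lender B by $2,287

Lender A: at 9.72% the monthly rate is 0.0081000, so the payment is 91,300 × 0.0081000 / (1 − 1.0081000^−60) = $1,927.30.
Lender B: monthly rate = 10%/12 = 0.0083333; payment = 91,300 × 0.0083333 / (1 − (1+0.0083333)^−60) = $1,939.86.
Over 36 months: Lender A costs 36 × $1,927.30 + $2,739.00 = $72,121.80; Lender B costs 36 × $1,939.86 = $69,834.96.
Lender B is cheaper by $72,121.80 − $69,834.96 = $2,286.84.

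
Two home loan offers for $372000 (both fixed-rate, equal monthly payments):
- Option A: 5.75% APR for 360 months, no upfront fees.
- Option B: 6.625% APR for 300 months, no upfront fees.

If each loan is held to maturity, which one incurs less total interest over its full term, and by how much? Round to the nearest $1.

Option A: at 5.75% the monthly rate is 0.0047917, so the payment is 372,000 × 0.0047917 / (1 − 1.0047917^−360) = $2,170.89.
Total interest on Option A = 360 × $2,170.89 − $372,000 = $409,520.40.
Option B: monthly rate = 6.625%/12 = 0.0055208; payment = 372,000 × 0.0055208 / (1 − (1+0.0055208)^−300) = $2,540.90.
Total interest on Option B = 300 × $2,540.90 − $372,000 = $390,270.00.
Option B is lower by $19,250.40.

Option B by $19,250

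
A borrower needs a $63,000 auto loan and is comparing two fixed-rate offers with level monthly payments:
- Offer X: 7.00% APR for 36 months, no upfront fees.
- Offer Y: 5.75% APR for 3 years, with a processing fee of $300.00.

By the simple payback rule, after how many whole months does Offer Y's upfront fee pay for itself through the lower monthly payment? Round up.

9 months

Offer X: monthly rate = 7%/12 = 0.0058333; payment = 63,000 × 0.0058333 / (1 − (1+0.0058333)^−36) = $1,945.26.
Offer Y: at 5.75% the monthly rate is 0.0047917, so the payment is 63,000 × 0.0047917 / (1 − 1.0047917^−36) = $1,909.45.
Monthly savings = $1,945.26 − $1,909.45 = $35.81.
Break-even = $300.00 / $35.81 = 8.38 → 9 months.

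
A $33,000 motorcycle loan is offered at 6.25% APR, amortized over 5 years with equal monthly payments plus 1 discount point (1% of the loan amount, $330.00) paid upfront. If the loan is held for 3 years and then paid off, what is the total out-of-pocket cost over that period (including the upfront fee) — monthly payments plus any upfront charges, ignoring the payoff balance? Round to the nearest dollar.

$23,436

At 6.25% the monthly rate is 0.0052083, so the payment is 33,000 × 0.0052083 / (1 − 1.0052083^−60) = $641.83.
Total outlay = 36 × $641.83 + $330.00 = $23,435.88.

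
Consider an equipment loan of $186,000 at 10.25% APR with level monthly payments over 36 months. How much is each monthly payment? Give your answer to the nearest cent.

Monthly rate = 10.25%/12 = 0.0085417; payment = 186,000 × 0.0085417 / (1 − (1+0.0085417)^−36) = $6,023.55.

$6,023.55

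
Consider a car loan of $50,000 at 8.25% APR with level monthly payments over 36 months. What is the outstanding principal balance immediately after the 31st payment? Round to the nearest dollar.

With monthly rate i = 8.25%/12 = 0.0068750, the balance after k of n payments is P · [(1+i)^n − (1+i)^k] / [(1+i)^n − 1].
(1+0.0068750)^36 = 1.27973509 and (1+0.0068750)^31 = 1.23663715, so the balance is 50,000 × (1.27973509 − 1.23663715) / (1.27973509 − 1) = $7,703.35.

$7,703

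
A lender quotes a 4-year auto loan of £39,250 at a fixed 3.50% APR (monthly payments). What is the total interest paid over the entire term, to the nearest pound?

£2,869

At 3.50% the monthly rate is 0.0029167, so the payment is 39,250 × 0.0029167 / (1 − 1.0029167^−48) = £877.47.
Total paid = 48 × £877.47 = £42,118.56; interest = £42,118.56 − £39,250 = £2,868.56.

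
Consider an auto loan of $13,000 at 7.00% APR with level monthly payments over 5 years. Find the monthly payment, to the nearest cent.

$257.42

Monthly rate = 7%/12 = 0.0058333; payment = 13,000 × 0.0058333 / (1 − (1+0.0058333)^−60) = $257.42.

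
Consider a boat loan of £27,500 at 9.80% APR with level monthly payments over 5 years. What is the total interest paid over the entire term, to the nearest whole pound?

Monthly rate = 9.8%/12 = 0.0081667; payment = 27,500 × 0.0081667 / (1 − (1+0.0081667)^−60) = £581.59.
Total paid = 60 × £581.59 = £34,895.40; interest = £34,895.40 − £27,500 = £7,395.40.

£7,395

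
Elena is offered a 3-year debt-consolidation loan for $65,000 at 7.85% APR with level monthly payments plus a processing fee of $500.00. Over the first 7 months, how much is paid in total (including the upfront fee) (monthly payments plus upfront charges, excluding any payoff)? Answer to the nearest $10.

Monthly rate = 7.85%/12 = 0.0065417; payment = 65,000 × 0.0065417 / (1 − (1+0.0065417)^−36) = $2,032.37.
Total outlay = 7 × $2,032.37 + $500.00 = $14,726.59.

$14,730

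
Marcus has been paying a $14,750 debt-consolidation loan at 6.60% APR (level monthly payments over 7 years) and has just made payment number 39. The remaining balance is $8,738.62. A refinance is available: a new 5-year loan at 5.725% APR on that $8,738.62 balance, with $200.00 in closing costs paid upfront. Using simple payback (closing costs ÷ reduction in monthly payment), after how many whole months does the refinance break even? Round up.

Current payment = 14,750 × 6.6%/12 / (1 − (1+0.0055000)^−84) = $219.74.
Refinanced payment = 8,738.62 × 0.0047708 / (1 − (1+0.0047708)^−60) = $167.83.
Monthly savings = $219.74 − $167.83 = $51.91.
Break-even = $200.00 / $51.91 = 3.85 → 4 months.

4 months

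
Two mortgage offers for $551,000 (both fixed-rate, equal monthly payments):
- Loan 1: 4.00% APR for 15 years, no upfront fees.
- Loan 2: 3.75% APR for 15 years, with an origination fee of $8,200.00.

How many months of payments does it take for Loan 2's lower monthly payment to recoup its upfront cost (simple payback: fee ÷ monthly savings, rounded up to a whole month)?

120 months

Loan 1: at 4.00% the monthly rate is 0.0033333, so the payment is 551,000 × 0.0033333 / (1 − 1.0033333^−180) = $4,075.68.
Loan 2: at 3.75% the monthly rate is 0.0031250, so the payment is 551,000 × 0.0031250 / (1 − 1.0031250^−180) = $4,007.00.
Monthly savings = $4,075.68 − $4,007.00 = $68.68.
Break-even = $8,200.00 / $68.68 = 119.39 → 120 months.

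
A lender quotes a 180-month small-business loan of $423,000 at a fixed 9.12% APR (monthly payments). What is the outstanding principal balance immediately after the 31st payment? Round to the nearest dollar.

$384,509

With monthly rate i = 9.12%/12 = 0.0076000, the balance after k of n payments is P · [(1+i)^n − (1+i)^k] / [(1+i)^n − 1].
(1+0.0076000)^180 = 3.90722651 and (1+0.0076000)^31 = 1.26454103, so the balance is 423,000 × (3.90722651 − 1.26454103) / (3.90722651 − 1) = $384,509.41.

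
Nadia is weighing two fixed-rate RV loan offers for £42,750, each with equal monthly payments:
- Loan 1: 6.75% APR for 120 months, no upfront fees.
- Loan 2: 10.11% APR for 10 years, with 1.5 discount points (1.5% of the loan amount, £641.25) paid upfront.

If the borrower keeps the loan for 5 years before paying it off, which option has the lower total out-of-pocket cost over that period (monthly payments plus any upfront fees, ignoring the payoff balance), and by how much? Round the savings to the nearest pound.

Loan 1 by £5,242

Loan 1: monthly rate = 6.75%/12 = 0.0056250; payment = 42,750 × 0.0056250 / (1 − (1+0.0056250)^−120) = £490.87.
Loan 2: monthly rate = 10.11%/12 = 0.0084250; payment = 42,750 × 0.0084250 / (1 − (1+0.0084250)^−120) = £567.55.
Over 60 months: Loan 1 costs 60 × £490.87 = £29,452.20; Loan 2 costs 60 × £567.55 + £641.25 = £34,694.25.
Loan 1 is cheaper by £34,694.25 − £29,452.20 = £5,242.05.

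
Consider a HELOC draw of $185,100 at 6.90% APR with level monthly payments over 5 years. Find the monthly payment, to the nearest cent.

$3,656.48

At 6.90% the monthly rate is 0.0057500, so the payment is 185,100 × 0.0057500 / (1 − 1.0057500^−60) = $3,656.48.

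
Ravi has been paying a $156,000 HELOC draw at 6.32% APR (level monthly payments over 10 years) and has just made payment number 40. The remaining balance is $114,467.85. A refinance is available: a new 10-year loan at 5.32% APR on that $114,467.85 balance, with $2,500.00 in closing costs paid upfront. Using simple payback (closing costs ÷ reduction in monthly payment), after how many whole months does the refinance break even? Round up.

Current payment = 156,000 × 6.32%/12 / (1 − (1+0.0052667)^−120) = $1,757.09.
Refinanced payment = 114,467.85 × 0.0044333 / (1 − (1+0.0044333)^−120) = $1,232.09.
Monthly savings = $1,757.09 − $1,232.09 = $525.00.
Break-even = $2,500.00 / $525.00 = 4.76 → 5 months.

5 months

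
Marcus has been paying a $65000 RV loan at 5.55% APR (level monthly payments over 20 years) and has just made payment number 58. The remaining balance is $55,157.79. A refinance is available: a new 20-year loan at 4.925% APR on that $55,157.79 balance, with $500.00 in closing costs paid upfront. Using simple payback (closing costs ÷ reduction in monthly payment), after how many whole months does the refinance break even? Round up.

6 months

Current payment = 65,000 × 5.55%/12 / (1 − (1+0.0046250)^−240) = $448.96.
Refinanced payment = 55,157.79 × 0.0041042 / (1 − (1+0.0041042)^−240) = $361.74.
Monthly savings = $448.96 − $361.74 = $87.22.
Break-even = $500.00 / $87.22 = 5.73 → 6 months.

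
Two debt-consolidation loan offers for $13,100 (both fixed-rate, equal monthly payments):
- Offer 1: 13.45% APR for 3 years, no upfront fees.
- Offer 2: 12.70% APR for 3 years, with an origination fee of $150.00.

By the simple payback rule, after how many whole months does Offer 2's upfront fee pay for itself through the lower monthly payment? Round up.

Offer 1: at 13.45% the monthly rate is 0.0112083, so the payment is 13,100 × 0.0112083 / (1 − 1.0112083^−36) = $444.24.
Offer 2: monthly rate = 12.7%/12 = 0.0105833; payment = 13,100 × 0.0105833 / (1 − (1+0.0105833)^−36) = $439.50.
Monthly savings = $444.24 − $439.50 = $4.74.
Break-even = $150.00 / $4.74 = 31.65 → 32 months.

32 months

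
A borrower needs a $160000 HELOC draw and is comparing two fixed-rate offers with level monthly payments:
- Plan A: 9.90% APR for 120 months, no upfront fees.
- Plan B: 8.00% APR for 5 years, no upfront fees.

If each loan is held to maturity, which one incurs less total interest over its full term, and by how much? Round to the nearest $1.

Plan A: at 9.90% the monthly rate is 0.0082500, so the payment is 160,000 × 0.0082500 / (1 − 1.0082500^−120) = $2,105.56.
Total interest on Plan A = 120 × $2,105.56 − $160,000 = $92,667.20.
Plan B: monthly rate = 8%/12 = 0.0066667; payment = 160,000 × 0.0066667 / (1 − (1+0.0066667)^−60) = $3,244.22.
Total interest on Plan B = 60 × $3,244.22 − $160,000 = $34,653.20.
Plan B is lower by $58,014.00.

Plan B by $58,014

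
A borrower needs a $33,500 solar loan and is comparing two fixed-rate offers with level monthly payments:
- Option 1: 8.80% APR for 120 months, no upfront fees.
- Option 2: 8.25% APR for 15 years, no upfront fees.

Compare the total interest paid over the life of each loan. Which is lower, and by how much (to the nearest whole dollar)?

Option 1: monthly rate = 8.8%/12 = 0.0073333; payment = 33,500 × 0.0073333 / (1 − (1+0.0073333)^−120) = $420.75.
Total interest on Option 1 = 120 × $420.75 − $33,500 = $16,990.00.
Option 2: monthly rate = 8.25%/12 = 0.0068750; payment = 33,500 × 0.0068750 / (1 − (1+0.0068750)^−180) = $325.00.
Total interest on Option 2 = 180 × $325.00 − $33,500 = $25,000.00.
Option 1 is lower by $8,010.00.

Option 1 by $8,010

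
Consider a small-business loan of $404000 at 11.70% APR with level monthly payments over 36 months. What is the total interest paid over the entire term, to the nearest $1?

Monthly rate = 11.7%/12 = 0.0097500; payment = 404,000 × 0.0097500 / (1 − (1+0.0097500)^−36) = $13,360.77.
Total paid = 36 × $13,360.77 = $480,987.72; interest = $480,987.72 − $404,000 = $76,987.72.

$76,988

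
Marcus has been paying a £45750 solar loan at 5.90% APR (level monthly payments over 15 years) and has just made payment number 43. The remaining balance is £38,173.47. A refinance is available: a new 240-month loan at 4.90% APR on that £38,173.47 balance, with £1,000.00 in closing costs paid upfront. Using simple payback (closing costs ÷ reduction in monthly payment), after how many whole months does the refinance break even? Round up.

8 months

Current payment = 45,750 × 5.9%/12 / (1 − (1+0.0049167)^−180) = £383.60.
Refinanced payment = 38,173.47 × 0.0040833 / (1 − (1+0.0040833)^−240) = £249.82.
Monthly savings = £383.60 − £249.82 = £133.78.
Break-even = £1,000.00 / £133.78 = 7.47 → 8 months.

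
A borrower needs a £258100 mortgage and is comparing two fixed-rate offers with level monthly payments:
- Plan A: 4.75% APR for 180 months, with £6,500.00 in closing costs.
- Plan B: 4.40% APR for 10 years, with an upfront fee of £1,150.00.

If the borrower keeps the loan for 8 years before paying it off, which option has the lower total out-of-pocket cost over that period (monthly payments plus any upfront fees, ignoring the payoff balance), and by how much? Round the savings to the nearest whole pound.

Plan A by £57,520

Plan A: at 4.75% the monthly rate is 0.0039583, so the payment is 258,100 × 0.0039583 / (1 − 1.0039583^−180) = £2,007.58.
Plan B: at 4.40% the monthly rate is 0.0036667, so the payment is 258,100 × 0.0036667 / (1 − 1.0036667^−120) = £2,662.48.
Over 96 months: Plan A costs 96 × £2,007.58 + £6,500.00 = £199,227.68; Plan B costs 96 × £2,662.48 + £1,150.00 = £256,748.08.
Plan A is cheaper by £256,748.08 − £199,227.68 = £57,520.40.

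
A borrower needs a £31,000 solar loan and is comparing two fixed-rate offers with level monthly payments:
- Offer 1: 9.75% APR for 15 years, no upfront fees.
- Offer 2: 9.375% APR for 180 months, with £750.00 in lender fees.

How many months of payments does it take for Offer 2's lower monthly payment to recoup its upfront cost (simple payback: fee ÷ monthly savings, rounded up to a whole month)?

Offer 1: monthly rate = 9.75%/12 = 0.0081250; payment = 31,000 × 0.0081250 / (1 − (1+0.0081250)^−180) = £328.40.
Offer 2: at 9.375% the monthly rate is 0.0078125, so the payment is 31,000 × 0.0078125 / (1 − 1.0078125^−180) = £321.38.
Monthly savings = £328.40 − £321.38 = £7.02.
Break-even = £750.00 / £7.02 = 106.84 → 107 months.

107 months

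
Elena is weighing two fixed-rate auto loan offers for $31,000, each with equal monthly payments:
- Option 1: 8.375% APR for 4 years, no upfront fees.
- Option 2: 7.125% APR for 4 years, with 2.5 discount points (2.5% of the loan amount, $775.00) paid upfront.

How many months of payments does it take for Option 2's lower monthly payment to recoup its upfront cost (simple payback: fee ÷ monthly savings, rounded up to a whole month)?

Option 1: at 8.375% the monthly rate is 0.0069792, so the payment is 31,000 × 0.0069792 / (1 − 1.0069792^−48) = $762.27.
Option 2: monthly rate = 7.125%/12 = 0.0059375; payment = 31,000 × 0.0059375 / (1 − (1+0.0059375)^−48) = $744.13.
Monthly savings = $762.27 − $744.13 = $18.14.
Break-even = $775.00 / $18.14 = 42.72 → 43 months.

43 months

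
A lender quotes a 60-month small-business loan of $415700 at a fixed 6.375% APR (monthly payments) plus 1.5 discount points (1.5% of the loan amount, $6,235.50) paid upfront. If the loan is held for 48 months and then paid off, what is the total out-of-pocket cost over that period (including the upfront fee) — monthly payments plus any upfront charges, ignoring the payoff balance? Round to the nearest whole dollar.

Monthly rate = 6.375%/12 = 0.0053125; payment = 415,700 × 0.0053125 / (1 − (1+0.0053125)^−60) = $8,109.33.
Total outlay = 48 × $8,109.33 + $6,235.50 = $395,483.34.

$395,483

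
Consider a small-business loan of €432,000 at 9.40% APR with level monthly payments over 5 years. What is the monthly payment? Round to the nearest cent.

€9,051.71

Monthly rate = 9.4%/12 = 0.0078333; payment = 432,000 × 0.0078333 / (1 − (1+0.0078333)^−60) = €9,051.71.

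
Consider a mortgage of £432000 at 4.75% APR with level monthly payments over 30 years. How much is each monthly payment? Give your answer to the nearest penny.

Monthly rate = 4.75%/12 = 0.0039583; payment = 432,000 × 0.0039583 / (1 − (1+0.0039583)^−360) = £2,253.52.

£2,253.52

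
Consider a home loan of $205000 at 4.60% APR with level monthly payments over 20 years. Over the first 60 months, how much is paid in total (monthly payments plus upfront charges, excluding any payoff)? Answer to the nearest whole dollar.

$78,481

Monthly rate = 4.6%/12 = 0.0038333; payment = 205,000 × 0.0038333 / (1 − (1+0.0038333)^−240) = $1,308.02.
Total outlay = 60 × $1,308.02 = $78,481.20.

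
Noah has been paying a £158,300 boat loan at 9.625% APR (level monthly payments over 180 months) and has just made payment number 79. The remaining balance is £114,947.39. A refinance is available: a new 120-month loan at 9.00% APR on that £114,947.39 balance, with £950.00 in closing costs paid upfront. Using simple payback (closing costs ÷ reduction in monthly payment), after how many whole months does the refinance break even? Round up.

5 months

Current payment = 158,300 × 9.625%/12 / (1 − (1+0.0080208)^−180) = £1,664.97.
Refinanced payment = 114,947.39 × 0.0075000 / (1 − (1+0.0075000)^−120) = £1,456.10.
Monthly savings = £1,664.97 − £1,456.10 = £208.87.
Break-even = £950.00 / £208.87 = 4.55 → 5 months.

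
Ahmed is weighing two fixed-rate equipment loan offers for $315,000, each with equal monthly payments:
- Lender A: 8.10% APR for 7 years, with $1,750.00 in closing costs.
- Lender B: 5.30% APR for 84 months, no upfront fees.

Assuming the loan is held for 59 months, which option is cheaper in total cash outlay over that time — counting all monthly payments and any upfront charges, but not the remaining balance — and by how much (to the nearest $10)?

Lender A: at 8.10% the monthly rate is 0.0067500, so the payment is 315,000 × 0.0067500 / (1 − 1.0067500^−84) = $4,925.37.
Lender B: at 5.30% the monthly rate is 0.0044167, so the payment is 315,000 × 0.0044167 / (1 − 1.0044167^−84) = $4,496.72.
Over 59 months: Lender A costs 59 × $4,925.37 + $1,750.00 = $292,346.83; Lender B costs 59 × $4,496.72 = $265,306.48.
Lender B is cheaper by $292,346.83 − $265,306.48 = $27,040.35.

Lender B by $27,040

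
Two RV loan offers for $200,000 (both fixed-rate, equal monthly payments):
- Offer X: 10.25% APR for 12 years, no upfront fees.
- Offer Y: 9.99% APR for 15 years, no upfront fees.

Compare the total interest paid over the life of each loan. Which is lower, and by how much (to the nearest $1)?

Offer X: at 10.25% the monthly rate is 0.0085417, so the payment is 200,000 × 0.0085417 / (1 − 1.0085417^−144) = $2,419.13.
Total interest on Offer X = 144 × $2,419.13 − $200,000 = $148,354.72.
Offer Y: monthly rate = 9.99%/12 = 0.0083250; payment = 200,000 × 0.0083250 / (1 − (1+0.0083250)^−180) = $2,147.99.
Total interest on Offer Y = 180 × $2,147.99 − $200,000 = $186,638.20.
Offer X is lower by $38,283.48.

Offer X by $38,283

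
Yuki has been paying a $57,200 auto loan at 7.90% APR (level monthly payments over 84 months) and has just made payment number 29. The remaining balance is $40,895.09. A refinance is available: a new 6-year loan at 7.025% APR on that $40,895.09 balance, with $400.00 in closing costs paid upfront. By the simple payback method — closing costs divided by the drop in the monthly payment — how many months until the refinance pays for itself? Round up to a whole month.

Current payment = 57,200 × 7.9%/12 / (1 − (1+0.0065833)^−84) = $888.68.
Refinanced payment = 40,895.09 × 0.0058542 / (1 − (1+0.0058542)^−72) = $697.71.
Monthly savings = $888.68 − $697.71 = $190.97.
Break-even = $400.00 / $190.97 = 2.09 → 3 months.

3 months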